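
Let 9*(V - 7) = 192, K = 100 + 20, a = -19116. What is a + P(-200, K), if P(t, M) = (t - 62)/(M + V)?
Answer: -8507406/445 ≈ -19118.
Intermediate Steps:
K = 120
V = 85/3 (V = 7 + (⅑)*192 = 7 + 64/3 = 85/3 ≈ 28.333)
P(t, M) = (-62 + t)/(85/3 + M) (P(t, M) = (t - 62)/(M + 85/3) = (-62 + t)/(85/3 + M))
a + P(-200, K) = -19116 + 3*(-62 - 200)/(85 + 3*120) = -19116 + 3*(-262)/(85 + 360) = -19116 + 3*(-262)/445 = -19116 + 3*(1/445)*(-262) = -19116 - 786/445 = -8507406/445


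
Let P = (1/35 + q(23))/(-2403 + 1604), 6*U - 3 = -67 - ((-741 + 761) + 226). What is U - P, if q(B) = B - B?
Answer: -4334572/83895 ≈ -51.667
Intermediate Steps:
q(B) = 0
U = -155/3 (U = ½ + (-67 - ((-741 + 761) + 226))/6 = ½ + (-67 - (20 + 226))/6 = ½ + (-67 - 1*246)/6 = ½ + (-67 - 246)/6 = ½ + (⅙)*(-313) = ½ - 313/6 = -155/3 ≈ -51.667)
P = -1/27965 (P = (1/35 + 0)/(-2403 + 1604) = (1/35 + 0)/(-799) = (1/35)*(-1/799) = -1/27965 ≈ -3.5759e-5)
U - P = -155/3 - 1*(-1/27965) = -155/3 + 1/27965 = -4334572/83895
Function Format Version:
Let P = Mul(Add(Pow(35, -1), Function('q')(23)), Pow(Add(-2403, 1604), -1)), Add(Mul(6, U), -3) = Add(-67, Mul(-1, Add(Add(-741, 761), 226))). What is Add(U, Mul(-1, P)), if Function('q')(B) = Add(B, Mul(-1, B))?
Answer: Rational(-4334572, 83895) ≈ -51.667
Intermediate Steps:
Function('q')(B) = 0
U = Rational(-155, 3) (U = Add(Rational(1, 2), Mul(Rational(1, 6), Add(-67, Mul(-1, Add(Add(-741, 761), 226))))) = Add(Rational(1, 2), Mul(Rational(1, 6), Add(-67, Mul(-1, Add(20, 226))))) = Add(Rational(1, 2), Mul(Rational(1, 6), Add(-67, Mul(-1, 246)))) = Add(Rational(1, 2), Mul(Rational(1, 6), Add(-67, -246))) = Add(Rational(1, 2), Mul(Rational(1, 6), -313)) = Add(Rational(1, 2), Rational(-313, 6)) = Rational(-155, 3) ≈ -51.667)
P = Rational(-1, 27965) (P = Mul(Add(Pow(35, -1), 0), Pow(Add(-2403, 1604), -1)) = Mul(Add(Rational(1, 35), 0), Pow(-799, -1)) = Mul(Rational(1, 35), Rational(-1, 799)) = Rational(-1, 27965) ≈ -3.5759e-5)
Add(U, Mul(-1, P)) = Add(Rational(-155, 3), Mul(-1, Rational(-1, 27965))) = Add(Rational(-155, 3), Rational(1, 27965)) = Rational(-4334572, 83895)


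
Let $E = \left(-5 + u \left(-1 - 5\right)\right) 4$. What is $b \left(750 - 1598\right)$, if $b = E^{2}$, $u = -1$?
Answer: $-13568$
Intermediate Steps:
$E = 4$ ($E = \left(-5 - \left(-1 - 5\right)\right) 4 = \left(-5 - -6\right) 4 = \left(-5 + 6\right) 4 = 1 \cdot 4 = 4$)
$b = 16$ ($b = 4^{2} = 16$)
$b \left(750 - 1598\right) = 16 \left(750 - 1598\right) = 16 \left(-848\right) = -13568$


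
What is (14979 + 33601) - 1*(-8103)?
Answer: 56683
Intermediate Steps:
(14979 + 33601) - 1*(-8103) = 48580 + 8103 = 56683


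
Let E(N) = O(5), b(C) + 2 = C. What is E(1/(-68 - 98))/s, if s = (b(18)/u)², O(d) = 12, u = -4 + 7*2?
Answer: 75/16 ≈ 4.6875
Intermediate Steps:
u = 10 (u = -4 + 14 = 10)
b(C) = -2 + C
E(N) = 12
s = 64/25 (s = ((-2 + 18)/10)² = (16*(⅒))² = (8/5)² = 64/25 ≈ 2.5600)
E(1/(-68 - 98))/s = 12/(64/25) = 12*(25/64) = 75/16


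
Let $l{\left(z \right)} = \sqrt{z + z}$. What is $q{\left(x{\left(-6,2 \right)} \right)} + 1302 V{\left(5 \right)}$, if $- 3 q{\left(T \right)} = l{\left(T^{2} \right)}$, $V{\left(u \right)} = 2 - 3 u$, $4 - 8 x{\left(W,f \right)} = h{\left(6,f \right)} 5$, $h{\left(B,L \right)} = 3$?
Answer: $-16926 - \frac{11 \sqrt{2}}{24} \approx -16927.0$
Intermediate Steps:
$l{\left(z \right)} = \sqrt{2} \sqrt{z}$ ($l{\left(z \right)} = \sqrt{2 z} = \sqrt{2} \sqrt{z}$)
$x{\left(W,f \right)} = - \frac{11}{8}$ ($x{\left(W,f \right)} = \frac{1}{2} - \frac{3 \cdot 5}{8} = \frac{1}{2} - \frac{15}{8} = - \frac{11}{8}$)
$q{\left(T \right)} = - \frac{\sqrt{2} \sqrt{T^{2}}}{3}$
$q{\left(x{\left(-6,2 \right)} \right)} + 1302 V{\left(5 \right)} = - \frac{\sqrt{2} \sqrt{\left(- \frac{11}{8}\right)^{2}}}{3} + 1302 \left(2 - 15\right) = - \frac{\sqrt{2} \sqrt{\frac{121}{64}}}{3} + 1302 \left(2 - 15\right) = \left(- \frac{1}{3}\right) \sqrt{2} \cdot \frac{11}{8} + 1302 \left(-13\right) = - \frac{11 \sqrt{2}}{24} - 16926 = -16926 - \frac{11 \sqrt{2}}{24}$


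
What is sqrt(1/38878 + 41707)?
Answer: sqrt(63040083993866)/38878 ≈ 204.22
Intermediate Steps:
sqrt(1/38878 + 41707) = sqrt(1621484747/38878) = sqrt(63040083993866)/38878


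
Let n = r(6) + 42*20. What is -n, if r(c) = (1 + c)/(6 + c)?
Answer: -10087/12 ≈ -840.58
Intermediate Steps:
r(c) = (1 + c)/(6 + c)
n = 10087/12 (n = (1 + 6)/(6 + 6) + 42*20 = 7/12 + 840 = 10087/12 ≈ 840.58)
-n = -1*10087/12 = -10087/12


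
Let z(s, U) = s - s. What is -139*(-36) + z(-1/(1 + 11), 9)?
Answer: 5004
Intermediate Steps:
z(s, U) = 0
-139*(-36) + z(-1/(1 + 11), 9) = -139*(-36) + 0 = 5004 + 0 = 5004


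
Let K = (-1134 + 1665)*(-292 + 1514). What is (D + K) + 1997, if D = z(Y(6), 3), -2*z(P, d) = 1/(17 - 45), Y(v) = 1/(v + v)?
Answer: 36449225/56 ≈ 6.5088e+5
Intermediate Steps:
Y(v) = 1/(2*v)
K = 648882 (K = 531*1222 = 648882)
z(P, d) = 1/56 (z(P, d) = -1/(2*(17 - 45)) = -½/(-28) = -½*(-1/28) = 1/56)
D = 1/56 ≈ 0.017857
(D + K) + 1997 = (1/56 + 648882) + 1997 = 36337393/56 + 1997 = 36449225/56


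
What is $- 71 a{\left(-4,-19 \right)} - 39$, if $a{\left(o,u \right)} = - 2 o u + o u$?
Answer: $5357$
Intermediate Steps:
$a{\left(o,u \right)} = - o u$ ($a{\left(o,u \right)} = - 2 o u + o u = - o u$)
$- 71 a{\left(-4,-19 \right)} - 39 = - 71 \left(\left(-1\right) \left(-4\right) \left(-19\right)\right) - 39 = \left(-71\right) \left(-76\right) - 39 = 5396 - 39 = 5357$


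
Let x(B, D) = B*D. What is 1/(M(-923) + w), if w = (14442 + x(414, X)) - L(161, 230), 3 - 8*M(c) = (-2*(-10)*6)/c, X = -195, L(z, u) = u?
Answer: -7384/491166023 ≈ -1.5034e-5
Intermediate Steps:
M(c) = 3/8 - 15/c (M(c) = 3/8 - -2*(-10)*6/(8*c) = 3/8 - 20*6/(8*c) = 3/8 - 15/c)
w = -66518 (w = (14442 + 414*(-195)) - 1*230 = (14442 - 80730) - 230 = -66288 - 230 = -66518)
1/(M(-923) + w) = 1/((3/8 - 15/(-923)) - 66518) = 1/((3/8 - 15*(-1/923)) - 66518) = 1/((3/8 + 15/923) - 66518) = 1/(2889/7384 - 66518) = 1/(-491166023/7384) = -7384/491166023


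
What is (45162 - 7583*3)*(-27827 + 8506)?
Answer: -433041573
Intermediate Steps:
(45162 - 7583*3)*(-27827 + 8506) = (45162 - 22749)*(-19321) = 22413*(-19321) = -433041573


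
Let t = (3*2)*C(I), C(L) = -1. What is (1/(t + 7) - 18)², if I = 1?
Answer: 289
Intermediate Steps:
t = -6 (t = (3*2)*(-1) = 6*(-1) = -6)
(1/(t + 7) - 18)² = (1/(-6 + 7) - 18)² = (1/1 - 18)² = (1 - 18)² = (-17)² = 289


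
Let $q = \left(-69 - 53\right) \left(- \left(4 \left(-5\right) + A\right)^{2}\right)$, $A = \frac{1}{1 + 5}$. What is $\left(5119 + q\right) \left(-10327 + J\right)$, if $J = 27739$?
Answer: $\frac{2774204626}{3} \approx 9.2473 \cdot 10^{8}$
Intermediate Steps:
$A = \frac{1}{6} \approx 0.16667$
$q = \frac{863821}{18}$ ($q = \left(-69 - 53\right) \left(- \left(4 \left(-5\right) + \frac{1}{6}\right)^{2}\right) = - 122 \left(- \left(-20 + \frac{1}{6}\right)^{2}\right) = - 122 \left(- \left(- \frac{119}{6}\right)^{2}\right) = - 122 \left(\left(-1\right) \frac{14161}{36}\right) = \left(-122\right) \left(- \frac{14161}{36}\right) = \frac{863821}{18} \approx 47990.0$)
$\left(5119 + q\right) \left(-10327 + J\right) = \left(5119 + \frac{863821}{18}\right) \left(-10327 + 27739\right) = \frac{955963}{18} \cdot 17412 = \frac{2774204626}{3}$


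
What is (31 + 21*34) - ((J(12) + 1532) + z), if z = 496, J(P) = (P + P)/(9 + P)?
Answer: -8989/7 ≈ -1284.1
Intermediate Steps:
J(P) = 2*P/(9 + P) (J(P) = (2*P)/(9 + P) = 2*P/(9 + P))
(31 + 21*34) - ((J(12) + 1532) + z) = (31 + 21*34) - ((2*12/(9 + 12) + 1532) + 496) = (31 + 714) - ((2*12/21 + 1532) + 496) = 745 - ((2*12*(1/21) + 1532) + 496) = 745 - ((8/7 + 1532) + 496) = 745 - (10732/7 + 496) = 745 - 1*14204/7 = 745 - 14204/7 = -8989/7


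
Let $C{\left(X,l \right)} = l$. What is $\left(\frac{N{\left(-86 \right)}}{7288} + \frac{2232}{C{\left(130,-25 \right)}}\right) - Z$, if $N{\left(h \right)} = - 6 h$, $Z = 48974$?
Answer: $- \frac{2234829179}{45550} \approx -49063.0$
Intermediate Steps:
$\left(\frac{N{\left(-86 \right)}}{7288} + \frac{2232}{C{\left(130,-25 \right)}}\right) - Z = \left(\frac{\left(-6\right) \left(-86\right)}{7288} + \frac{2232}{-25}\right) - 48974 = \left(516 \cdot \frac{1}{7288} + 2232 \left(- \frac{1}{25}\right)\right) - 48974 = \left(\frac{129}{1822} - \frac{2232}{25}\right) - 48974 = - \frac{4063479}{45550} - 48974 = - \frac{2234829179}{45550}$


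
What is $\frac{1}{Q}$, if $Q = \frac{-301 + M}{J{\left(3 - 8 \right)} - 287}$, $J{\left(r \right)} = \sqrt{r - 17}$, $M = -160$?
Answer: $\frac{287}{461} - \frac{i \sqrt{22}}{461} \approx 0.62256 - 0.010174 i$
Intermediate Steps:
$J{\left(r \right)} = \sqrt{-17 + r}$
$Q = - \frac{461}{-287 + i \sqrt{22}}$ ($Q = \frac{-301 - 160}{\sqrt{-17 + \left(3 - 8\right)} - 287} = - \frac{461}{\sqrt{-17 + \left(3 - 8\right)} - 287} = - \frac{461}{\sqrt{-17 - 5} - 287} = - \frac{461}{\sqrt{-22} - 287} = - \frac{461}{i \sqrt{22} - 287} = - \frac{461}{-287 + i \sqrt{22}} \approx 1.6058 + 0.026244 i$)
$\frac{1}{Q} = \frac{1}{\frac{132307}{82391} + \frac{461 i \sqrt{22}}{82391}}$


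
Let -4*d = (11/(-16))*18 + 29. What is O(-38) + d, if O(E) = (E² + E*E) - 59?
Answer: 90395/32 ≈ 2824.8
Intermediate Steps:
O(E) = -59 + 2*E² (O(E) = (E² + E²) - 59 = 2*E² - 59 = -59 + 2*E²)
d = -133/32 (d = -((11/(-16))*18 + 29)/4 = -((11*(-1/16))*18 + 29)/4 = -(-11/16*18 + 29)/4 = -(-99/8 + 29)/4 = -¼*133/8 = -133/32 ≈ -4.1563)
O(-38) + d = (-59 + 2*(-38)²) - 133/32 = (-59 + 2*1444) - 133/32 = (-59 + 2888) - 133/32 = 2829 - 133/32 = 90395/32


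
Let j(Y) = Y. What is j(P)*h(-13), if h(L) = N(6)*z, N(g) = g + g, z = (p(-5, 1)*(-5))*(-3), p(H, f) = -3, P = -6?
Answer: 3240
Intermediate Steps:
z = -45 (z = -3*(-5)*(-3) = 15*(-3) = -45)
N(g) = 2*g
h(L) = -540 (h(L) = (2*6)*(-45) = 12*(-45) = -540)
j(P)*h(-13) = -6*(-540) = 3240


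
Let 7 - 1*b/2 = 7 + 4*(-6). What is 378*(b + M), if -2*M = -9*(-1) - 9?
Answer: 18144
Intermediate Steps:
M = 0 (M = -(-9*(-1) - 9)/2 = -(9 - 9)/2 = -½*0 = 0)
b = 48 (b = 14 - 2*(7 + 4*(-6)) = 14 - 2*(7 - 24) = 14 - 2*(-17) = 14 + 34 = 48)
378*(b + M) = 378*(48 + 0) = 378*48 = 18144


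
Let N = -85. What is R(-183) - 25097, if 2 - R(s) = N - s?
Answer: -25193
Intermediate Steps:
R(s) = 87 + s (R(s) = 2 - (-85 - s) = 2 + (85 + s) = 87 + s)
R(-183) - 25097 = (87 - 183) - 25097 = -96 - 25097 = -25193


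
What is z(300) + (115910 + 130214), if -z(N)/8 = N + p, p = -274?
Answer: 245916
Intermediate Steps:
z(N) = 2192 - 8*N (z(N) = -8*(N - 274) = -8*(-274 + N) = 2192 - 8*N)
z(300) + (115910 + 130214) = (2192 - 8*300) + (115910 + 130214) = (2192 - 2400) + 246124 = -208 + 246124 = 245916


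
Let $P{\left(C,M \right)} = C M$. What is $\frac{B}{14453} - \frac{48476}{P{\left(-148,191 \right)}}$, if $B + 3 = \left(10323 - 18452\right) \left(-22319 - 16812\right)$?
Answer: $\frac{2248158852939}{102139351} \approx 22011.0$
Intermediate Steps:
$B = 318095896$ ($B = -3 + \left(10323 - 18452\right) \left(-22319 - 16812\right) = -3 - -318095899 = -3 + 318095899 = 318095896$)
$\frac{B}{14453} - \frac{48476}{P{\left(-148,191 \right)}} = \frac{318095896}{14453} - \frac{48476}{\left(-148\right) 191} = 318095896 \cdot \frac{1}{14453} - \frac{48476}{-28268} = \frac{318095896}{14453} - - \frac{12119}{7067} = \frac{318095896}{14453} + \frac{12119}{7067} = \frac{2248158852939}{102139351}$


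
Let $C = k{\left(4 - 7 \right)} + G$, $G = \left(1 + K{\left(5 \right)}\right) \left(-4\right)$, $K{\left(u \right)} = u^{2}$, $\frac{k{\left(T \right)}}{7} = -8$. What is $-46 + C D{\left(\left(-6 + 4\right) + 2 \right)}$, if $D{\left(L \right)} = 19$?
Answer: $-3086$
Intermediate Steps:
$k{\left(T \right)} = -56$ ($k{\left(T \right)} = 7 \left(-8\right) = -56$)
$G = -104$ ($G = \left(1 + 5^{2}\right) \left(-4\right) = \left(1 + 25\right) \left(-4\right) = 26 \left(-4\right) = -104$)
$C = -160$ ($C = -56 - 104 = -160$)
$-46 + C D{\left(\left(-6 + 4\right) + 2 \right)} = -46 - 3040 = -3086$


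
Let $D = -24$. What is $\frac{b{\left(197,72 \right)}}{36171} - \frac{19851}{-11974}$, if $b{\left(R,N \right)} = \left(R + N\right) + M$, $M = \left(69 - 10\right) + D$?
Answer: $\frac{721670617}{433111554} \approx 1.6662$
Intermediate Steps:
$M = 35$ ($M = \left(69 - 10\right) - 24 = 59 - 24 = 35$)
$b{\left(R,N \right)} = 35 + N + R$ ($b{\left(R,N \right)} = \left(R + N\right) + 35 = \left(N + R\right) + 35 = 35 + N + R$)
$\frac{b{\left(197,72 \right)}}{36171} - \frac{19851}{-11974} = \frac{35 + 72 + 197}{36171} - \frac{19851}{-11974} = 304 \cdot \frac{1}{36171} - - \frac{19851}{11974} = \frac{304}{36171} + \frac{19851}{11974} = \frac{721670617}{433111554}$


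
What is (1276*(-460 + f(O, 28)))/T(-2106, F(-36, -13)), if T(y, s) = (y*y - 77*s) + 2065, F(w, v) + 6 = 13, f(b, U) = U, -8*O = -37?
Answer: -25056/201671 ≈ -0.12424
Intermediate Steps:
O = 37/8 (O = -1/8*(-37) = 37/8 ≈ 4.6250)
F(w, v) = 7 (F(w, v) = -6 + 13 = 7)
T(y, s) = 2065 + y**2 - 77*s (T(y, s) = (y**2 - 77*s) + 2065 = 2065 + y**2 - 77*s)
(1276*(-460 + f(O, 28)))/T(-2106, F(-36, -13)) = (1276*(-460 + 28))/(2065 + (-2106)**2 - 77*7) = (1276*(-432))/(2065 + 4435236 - 539) = -551232/4436762 = -551232*1/4436762 = -25056/201671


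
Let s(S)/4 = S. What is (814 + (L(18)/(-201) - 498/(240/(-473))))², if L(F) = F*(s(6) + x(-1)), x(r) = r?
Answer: 23101029160609/7182400 ≈ 3.2163e+6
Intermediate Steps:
s(S) = 4*S
L(F) = 23*F (L(F) = F*(4*6 - 1) = F*(24 - 1) = F*23 = 23*F)
(814 + (L(18)/(-201) - 498/(240/(-473))))² = (814 + ((23*18)/(-201) - 498/(240/(-473))))² = (814 + (414*(-1/201) - 498/(240*(-1/473))))² = (814 + (-138/67 - 498/(-240/473)))² = (814 + (-138/67 - 498*(-473/240)))² = (814 + (-138/67 + 39259/40))² = (814 + 2624833/2680)² = (4806353/2680)² = 23101029160609/7182400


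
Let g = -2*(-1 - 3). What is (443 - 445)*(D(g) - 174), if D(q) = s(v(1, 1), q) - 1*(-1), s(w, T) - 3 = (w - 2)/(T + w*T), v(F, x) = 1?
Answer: 2721/8 ≈ 340.13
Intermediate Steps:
s(w, T) = 3 + (-2 + w)/(T + T*w) (s(w, T) = 3 + (w - 2)/(T + w*T) = 3 + (-2 + w)/(T + T*w))
g = 8 (g = -2*(-4) = 8)
D(q) = 1 + (-1 + 6*q)/(2*q) (D(q) = (-2 + 1 + 3*q + 3*q*1)/(q*(1 + 1)) - 1*(-1) = (-2 + 1 + 3*q + 3*q)/(q*2) + 1 = (½)*(-1 + 6*q)/q + 1 = (-1 + 6*q)/(2*q) + 1 = 1 + (-1 + 6*q)/(2*q))
(443 - 445)*(D(g) - 174) = (443 - 445)*((4 - ½/8) - 174) = -2*((4 - ½*⅛) - 174) = -2*((4 - 1/16) - 174) = -2*(63/16 - 174) = -2*(-2721/16) = 2721/8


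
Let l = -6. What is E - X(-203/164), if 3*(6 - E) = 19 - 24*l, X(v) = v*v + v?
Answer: -3923671/80688 ≈ -48.628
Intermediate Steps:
X(v) = v + v² (X(v) = v² + v = v + v²)
E = -145/3 (E = 6 - (19 - 24*(-6))/3 = 6 - (19 + 144)/3 = 6 - ⅓*163 = 6 - 163/3 = -145/3 ≈ -48.333)
E - X(-203/164) = -145/3 - (-203/164)*(1 - 203/164) = -145/3 - (-203*1/164)*(1 - 203*1/164) = -145/3 - (-203)*(1 - 203/164)/164 = -145/3 - (-203)*(-39)/(164*164) = -145/3 - 1*7917/26896 = -145/3 - 7917/26896 = -3923671/80688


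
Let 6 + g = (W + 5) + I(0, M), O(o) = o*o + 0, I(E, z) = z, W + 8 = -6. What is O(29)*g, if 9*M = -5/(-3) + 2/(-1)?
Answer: -341446/27 ≈ -12646.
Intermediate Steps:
W = -14 (W = -8 - 6 = -14)
M = -1/27 (M = (-5/(-3) + 2/(-1))/9 = (-5*(-⅓) + 2*(-1))/9 = (5/3 - 2)/9 = (⅑)*(-⅓) = -1/27 ≈ -0.037037)
O(o) = o² (O(o) = o² + 0 = o²)
g = -406/27 (g = -6 + ((-14 + 5) - 1/27) = -6 + (-9 - 1/27) = -6 - 244/27 = -406/27 ≈ -15.037)
O(29)*g = 29²*(-406/27) = 841*(-406/27) = -341446/27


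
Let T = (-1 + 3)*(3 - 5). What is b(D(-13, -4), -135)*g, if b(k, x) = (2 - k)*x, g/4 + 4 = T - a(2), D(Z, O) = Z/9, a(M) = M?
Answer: 18600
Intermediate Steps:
T = -4 (T = 2*(-2) = -4)
D(Z, O) = Z/9 (D(Z, O) = Z*(⅑) = Z/9)
g = -40 (g = -16 + 4*(-4 - 1*2) = -16 + 4*(-4 - 2) = -16 + 4*(-6) = -16 - 24 = -40)
b(k, x) = x*(2 - k)
b(D(-13, -4), -135)*g = -135*(2 - (-13)/9)*(-40) = -135*(2 - 1*(-13/9))*(-40) = -135*(2 + 13/9)*(-40) = -135*31/9*(-40) = -465*(-40) = 18600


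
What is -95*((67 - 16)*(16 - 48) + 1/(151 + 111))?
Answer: 40620385/262 ≈ 1.5504e+5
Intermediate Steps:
-95*((67 - 16)*(16 - 48) + 1/(151 + 111)) = -95*(51*(-32) + 1/262) = -95*(-1632 + 1/262) = -95*(-427583/262) = 40620385/262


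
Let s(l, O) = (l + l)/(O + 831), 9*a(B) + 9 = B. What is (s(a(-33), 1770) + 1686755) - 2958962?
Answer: -9927031249/7803 ≈ -1.2722e+6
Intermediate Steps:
a(B) = -1 + B/9
s(l, O) = 2*l/(831 + O) (s(l, O) = (2*l)/(831 + O) = 2*l/(831 + O))
(s(a(-33), 1770) + 1686755) - 2958962 = (2*(-1 + (⅑)*(-33))/(831 + 1770) + 1686755) - 2958962 = (2*(-1 - 11/3)/2601 + 1686755) - 2958962 = (2*(-14/3)*(1/2601) + 1686755) - 2958962 = (-28/7803 + 1686755) - 2958962 = 13161749237/7803 - 2958962 = -9927031249/7803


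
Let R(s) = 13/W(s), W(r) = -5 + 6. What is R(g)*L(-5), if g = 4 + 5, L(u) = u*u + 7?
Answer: 416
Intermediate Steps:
L(u) = 7 + u² (L(u) = u² + 7 = 7 + u²)
W(r) = 1
g = 9
R(s) = 13 (R(s) = 13/1 = 13*1 = 13)
R(g)*L(-5) = 13*(7 + (-5)²) = 13*(7 + 25) = 13*32 = 416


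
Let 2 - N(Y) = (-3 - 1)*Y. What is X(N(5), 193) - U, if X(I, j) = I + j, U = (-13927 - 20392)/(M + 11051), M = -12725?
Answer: 325591/1674 ≈ 194.50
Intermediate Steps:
N(Y) = 2 + 4*Y (N(Y) = 2 - (-3 - 1)*Y = 2 - (-4)*Y = 2 + 4*Y)
U = 34319/1674 (U = (-13927 - 20392)/(-12725 + 11051) = -34319/(-1674) = -34319*(-1/1674) = 34319/1674 ≈ 20.501)
X(N(5), 193) - U = ((2 + 4*5) + 193) - 1*34319/1674 = ((2 + 20) + 193) - 34319/1674 = (22 + 193) - 34319/1674 = 215 - 34319/1674 = 325591/1674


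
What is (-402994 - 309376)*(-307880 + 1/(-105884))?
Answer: 11611476387571385/52942 ≈ 2.1932e+11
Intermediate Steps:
(-402994 - 309376)*(-307880 + 1/(-105884)) = -712370*(-307880 - 1/105884) = -712370*(-32599565921/105884) = 11611476387571385/52942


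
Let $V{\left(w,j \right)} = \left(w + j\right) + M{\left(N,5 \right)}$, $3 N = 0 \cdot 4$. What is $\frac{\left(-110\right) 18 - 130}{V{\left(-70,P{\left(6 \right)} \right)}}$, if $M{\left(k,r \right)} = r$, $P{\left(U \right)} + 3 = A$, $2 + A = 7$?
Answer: $\frac{2110}{63} \approx 33.492$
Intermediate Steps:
$N = 0$ ($N = \frac{0 \cdot 4}{3} = \frac{1}{3} \cdot 0 = 0$)
$A = 5$ ($A = -2 + 7 = 5$)
$P{\left(U \right)} = 2$ ($P{\left(U \right)} = -3 + 5 = 2$)
$V{\left(w,j \right)} = 5 + j + w$ ($V{\left(w,j \right)} = \left(w + j\right) + 5 = \left(j + w\right) + 5 = 5 + j + w$)
$\frac{\left(-110\right) 18 - 130}{V{\left(-70,P{\left(6 \right)} \right)}} = \frac{\left(-110\right) 18 - 130}{5 + 2 - 70} = \frac{-1980 - 130}{-63} = \left(-2110\right) \left(- \frac{1}{63}\right) = \frac{2110}{63}$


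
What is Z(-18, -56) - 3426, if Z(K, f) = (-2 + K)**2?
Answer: -3026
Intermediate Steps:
Z(-18, -56) - 3426 = (-2 - 18)**2 - 3426 = (-20)**2 - 3426 = 400 - 3426 = -3026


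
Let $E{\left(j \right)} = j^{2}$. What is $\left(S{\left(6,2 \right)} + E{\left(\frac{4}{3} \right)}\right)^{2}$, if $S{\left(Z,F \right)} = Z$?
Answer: $\frac{4900}{81} \approx 60.494$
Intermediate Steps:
$\left(S{\left(6,2 \right)} + E{\left(\frac{4}{3} \right)}\right)^{2} = \left(6 + \left(\frac{4}{3}\right)^{2}\right)^{2} = \left(6 + \frac{16}{9}\right)^{2} = \left(\frac{70}{9}\right)^{2} = \frac{4900}{81}$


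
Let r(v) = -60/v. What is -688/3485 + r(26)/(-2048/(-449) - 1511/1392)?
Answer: -84774326288/98419539985 ≈ -0.86136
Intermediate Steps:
-688/3485 + r(26)/(-2048/(-449) - 1511/1392) = -688/3485 + (-60/26)/(-2048/(-449) - 1511/1392) = -688*1/3485 + (-60*1/26)/(-2048*(-1/449) - 1511*1/1392) = -688/3485 - 30/(13*(2048/449 - 1511/1392)) = -688/3485 - 30/(13*2172377/625008) = -688/3485 - 30/13*625008/2172377 = -688/3485 - 18750240/28240901 = -84774326288/98419539985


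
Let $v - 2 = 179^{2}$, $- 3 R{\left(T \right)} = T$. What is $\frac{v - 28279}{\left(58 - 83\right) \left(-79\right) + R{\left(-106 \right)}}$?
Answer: $\frac{11292}{6031} \approx 1.8723$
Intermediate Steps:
$R{\left(T \right)} = - \frac{T}{3}$
$v = 32043$ ($v = 2 + 179^{2} = 2 + 32041 = 32043$)
$\frac{v - 28279}{\left(58 - 83\right) \left(-79\right) + R{\left(-106 \right)}} = \frac{32043 - 28279}{\left(58 - 83\right) \left(-79\right) - - \frac{106}{3}} = \frac{3764}{\left(-25\right) \left(-79\right) + \frac{106}{3}} = \frac{3764}{1975 + \frac{106}{3}} = \frac{3764}{\frac{6031}{3}} = 3764 \cdot \frac{3}{6031} = \frac{11292}{6031}$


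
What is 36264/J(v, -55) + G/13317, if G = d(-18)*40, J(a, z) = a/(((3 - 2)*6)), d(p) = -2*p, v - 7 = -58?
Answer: -321943632/75463 ≈ -4266.2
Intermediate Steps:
v = -51 (v = 7 - 58 = -51)
J(a, z) = a/6 (J(a, z) = a/((1*6)) = a/6)
G = 1440 (G = -2*(-18)*40 = 36*40 = 1440)
36264/J(v, -55) + G/13317 = 36264/(((⅙)*(-51))) + 1440/13317 = 36264/(-17/2) + 1440*(1/13317) = 36264*(-2/17) + 480/4439 = -72528/17 + 480/4439 = -321943632/75463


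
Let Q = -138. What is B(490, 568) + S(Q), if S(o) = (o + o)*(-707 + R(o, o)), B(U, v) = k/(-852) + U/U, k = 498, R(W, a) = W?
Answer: 33117299/142 ≈ 2.3322e+5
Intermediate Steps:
B(U, v) = 59/142 (B(U, v) = 498/(-852) + U/U = 498*(-1/852) + 1 = -83/142 + 1 = 59/142)
S(o) = 2*o*(-707 + o) (S(o) = (o + o)*(-707 + o) = (2*o)*(-707 + o) = 2*o*(-707 + o))
B(490, 568) + S(Q) = 59/142 + 2*(-138)*(-707 - 138) = 59/142 + 2*(-138)*(-845) = 59/142 + 233220 = 33117299/142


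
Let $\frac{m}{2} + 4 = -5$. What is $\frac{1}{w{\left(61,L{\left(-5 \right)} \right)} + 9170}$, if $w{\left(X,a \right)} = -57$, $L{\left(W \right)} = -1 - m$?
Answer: $\frac{1}{9113} \approx 0.00010973$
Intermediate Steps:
$m = -18$ ($m = -8 + 2 \left(-5\right) = -8 - 10 = -18$)
$L{\left(W \right)} = 17$ ($L{\left(W \right)} = -1 - -18 = -1 + 18 = 17$)
$\frac{1}{w{\left(61,L{\left(-5 \right)} \right)} + 9170} = \frac{1}{-57 + 9170} = \frac{1}{9113}$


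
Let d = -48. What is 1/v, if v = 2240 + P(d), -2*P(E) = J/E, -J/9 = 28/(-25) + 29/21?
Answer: 5600/12543863 ≈ 0.00044643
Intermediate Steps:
J = -411/175 (J = -9*(28/(-25) + 29/21) = -9*(28*(-1/25) + 29*(1/21)) = -9*(-28/25 + 29/21) = -9*137/525 = -411/175 ≈ -2.3486)
P(E) = 411/(350*E) (P(E) = -(-411)/(350*E) = 411/(350*E))
v = 12543863/5600 (v = 2240 + (411/350)/(-48) = 2240 + (411/350)*(-1/48) = 2240 - 137/5600 = 12543863/5600 ≈ 2240.0)
1/v = 1/(12543863/5600) = 5600/12543863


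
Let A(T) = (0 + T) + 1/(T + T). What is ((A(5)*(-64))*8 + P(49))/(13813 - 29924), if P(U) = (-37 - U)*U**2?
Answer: 1045486/80555 ≈ 12.979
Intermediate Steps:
P(U) = U**2*(-37 - U)
A(T) = T + 1/(2*T)
((A(5)*(-64))*8 + P(49))/(13813 - 29924) = (((5 + (1/2)/5)*(-64))*8 + 49**2*(-37 - 1*49))/(13813 - 29924) = (((5 + (1/2)*(1/5))*(-64))*8 + 2401*(-37 - 49))/(-16111) = (((5 + 1/10)*(-64))*8 + 2401*(-86))*(-1/16111) = (((51/10)*(-64))*8 - 206486)*(-1/16111) = (-1632/5*8 - 206486)*(-1/16111) = (-13056/5 - 206486)*(-1/16111) = -1045486/5*(-1/16111) = 1045486/80555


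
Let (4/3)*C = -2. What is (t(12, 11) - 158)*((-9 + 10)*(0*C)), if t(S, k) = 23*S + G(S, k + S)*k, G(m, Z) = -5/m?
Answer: 0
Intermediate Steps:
C = -3/2 (C = (¾)*(-2) = -3/2 ≈ -1.5000)
t(S, k) = 23*S - 5*k/S (t(S, k) = 23*S + (-5/S)*k = 23*S - 5*k/S)
(t(12, 11) - 158)*((-9 + 10)*(0*C)) = ((23*12 - 5*11/12) - 158)*((-9 + 10)*(0*(-3/2))) = ((276 - 5*11*1/12) - 158)*(1*0) = ((276 - 55/12) - 158)*0 = (3257/12 - 158)*0 = (1361/12)*0 = 0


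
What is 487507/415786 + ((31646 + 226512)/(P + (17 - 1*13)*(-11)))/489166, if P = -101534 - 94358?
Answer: 11681278224730861/9962776135332384 ≈ 1.1725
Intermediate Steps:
P = -195892
487507/415786 + ((31646 + 226512)/(P + (17 - 1*13)*(-11)))/489166 = 487507/415786 + ((31646 + 226512)/(-195892 + (17 - 1*13)*(-11)))/489166 = 487507*(1/415786) + (258158/(-195892 + (17 - 13)*(-11)))*(1/489166) = 487507/415786 + (258158/(-195892 + 4*(-11)))*(1/489166) = 487507/415786 + (258158/(-195892 - 44))*(1/489166) = 487507/415786 + (258158/(-195936))*(1/489166) = 487507/415786 + (258158*(-1/195936))*(1/489166) = 487507/415786 - 129079/97968*1/489166 = 487507/415786 - 129079/47922614688 = 11681278224730861/9962776135332384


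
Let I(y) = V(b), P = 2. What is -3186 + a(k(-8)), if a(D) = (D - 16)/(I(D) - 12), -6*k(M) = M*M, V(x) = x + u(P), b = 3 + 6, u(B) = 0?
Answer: -28594/9 ≈ -3177.1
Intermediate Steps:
b = 9
V(x) = x (V(x) = x + 0 = x)
I(y) = 9
k(M) = -M²/6 (k(M) = -M*M/6 = -M²/6)
a(D) = 16/3 - D/3 (a(D) = (D - 16)/(9 - 12) = (-16 + D)/(-3) = (-16 + D)*(-⅓) = 16/3 - D/3)
-3186 + a(k(-8)) = -3186 + (16/3 - (-1)*(-8)²/18) = -3186 + (16/3 - (-1)*64/18) = -3186 + (16/3 - ⅓*(-32/3)) = -3186 + (16/3 + 32/9) = -3186 + 80/9 = -28594/9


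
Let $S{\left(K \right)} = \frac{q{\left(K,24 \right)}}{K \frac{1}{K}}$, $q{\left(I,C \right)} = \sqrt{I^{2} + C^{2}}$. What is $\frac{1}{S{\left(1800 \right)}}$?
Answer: $\frac{\sqrt{5626}}{135024} \approx 0.00055551$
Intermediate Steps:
$q{\left(I,C \right)} = \sqrt{C^{2} + I^{2}}$
$S{\left(K \right)} = \sqrt{576 + K^{2}}$ ($S{\left(K \right)} = \frac{\sqrt{24^{2} + K^{2}}}{K \frac{1}{K}} = \frac{\sqrt{576 + K^{2}}}{1} = \sqrt{576 + K^{2}} \cdot 1 = \sqrt{576 + K^{2}}$)
$\frac{1}{S{\left(1800 \right)}} = \frac{1}{\sqrt{576 + 1800^{2}}} = \frac{1}{\sqrt{576 + 3240000}} = \frac{1}{\sqrt{3240576}} = \frac{1}{24 \sqrt{5626}} = \frac{\sqrt{5626}}{135024}$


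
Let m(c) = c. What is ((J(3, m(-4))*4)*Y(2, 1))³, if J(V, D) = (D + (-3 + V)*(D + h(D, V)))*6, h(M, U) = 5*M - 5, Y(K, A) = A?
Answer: -884736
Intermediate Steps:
h(M, U) = -5 + 5*M
J(V, D) = 6*D + 6*(-5 + 6*D)*(-3 + V) (J(V, D) = (D + (-3 + V)*(D + (-5 + 5*D)))*6 = (D + (-3 + V)*(-5 + 6*D))*6 = (D + (-5 + 6*D)*(-3 + V))*6 = 6*D + 6*(-5 + 6*D)*(-3 + V))
((J(3, m(-4))*4)*Y(2, 1))³ = (((90 - 102*(-4) - 30*3 + 36*(-4)*3)*4)*1)³ = (((90 + 408 - 90 - 432)*4)*1)³ = (-24*4*1)³ = (-96*1)³ = (-96)³ = -884736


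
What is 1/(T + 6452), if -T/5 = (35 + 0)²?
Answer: 1/327 ≈ 0.0030581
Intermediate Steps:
T = -6125 (T = -5*(35 + 0)² = -5*35² = -5*1225 = -6125)
1/(T + 6452) = 1/(-6125 + 6452) = 1/327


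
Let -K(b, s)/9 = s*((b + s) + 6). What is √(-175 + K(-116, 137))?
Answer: I*√33466 ≈ 182.94*I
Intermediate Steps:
K(b, s) = -9*s*(6 + b + s) (K(b, s) = -9*s*((b + s) + 6) = -9*s*(6 + b + s))
√(-175 + K(-116, 137)) = √(-175 - 9*137*(6 - 116 + 137)) = √(-175 - 9*137*27) = √(-175 - 33291) = √(-33466) = I*√33466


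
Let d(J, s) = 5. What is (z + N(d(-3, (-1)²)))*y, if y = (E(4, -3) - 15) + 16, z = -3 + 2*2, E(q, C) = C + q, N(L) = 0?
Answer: 2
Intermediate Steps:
z = 1 (z = -3 + 4 = 1)
y = 2 (y = ((-3 + 4) - 15) + 16 = (1 - 15) + 16 = -14 + 16 = 2)
(z + N(d(-3, (-1)²)))*y = (1 + 0)*2 = 1*2 = 2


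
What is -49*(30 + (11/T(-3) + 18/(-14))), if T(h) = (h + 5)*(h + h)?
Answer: -16345/12 ≈ -1362.1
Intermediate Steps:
T(h) = 2*h*(5 + h) (T(h) = (5 + h)*(2*h) = 2*h*(5 + h))
-49*(30 + (11/T(-3) + 18/(-14))) = -49*(30 + (11/((2*(-3)*(5 - 3))) + 18/(-14))) = -49*(30 + (11/((2*(-3)*2)) + 18*(-1/14))) = -49*(30 + (11/(-12) - 9/7)) = -49*(30 + (11*(-1/12) - 9/7)) = -49*(30 + (-11/12 - 9/7)) = -49*(30 - 185/84) = -49*2335/84 = -16345/12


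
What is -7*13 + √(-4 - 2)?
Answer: -91 + I*√6 ≈ -91.0 + 2.4495*I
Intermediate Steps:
-7*13 + √(-4 - 2) = -91 + √(-6) = -91 + I*√6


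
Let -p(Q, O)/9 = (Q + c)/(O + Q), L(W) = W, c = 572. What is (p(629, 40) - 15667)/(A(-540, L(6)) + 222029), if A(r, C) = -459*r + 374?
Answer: -3497344/104868649 ≈ -0.033350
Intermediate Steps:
A(r, C) = 374 - 459*r
p(Q, O) = -9*(572 + Q)/(O + Q) (p(Q, O) = -9*(Q + 572)/(O + Q) = -9*(572 + Q)/(O + Q))
(p(629, 40) - 15667)/(A(-540, L(6)) + 222029) = (9*(-572 - 1*629)/(40 + 629) - 15667)/((374 - 459*(-540)) + 222029) = (9*(-572 - 629)/669 - 15667)/((374 + 247860) + 222029) = (9*(1/669)*(-1201) - 15667)/(248234 + 222029) = (-3603/223 - 15667)/470263 = -3497344/223*1/470263 = -3497344/104868649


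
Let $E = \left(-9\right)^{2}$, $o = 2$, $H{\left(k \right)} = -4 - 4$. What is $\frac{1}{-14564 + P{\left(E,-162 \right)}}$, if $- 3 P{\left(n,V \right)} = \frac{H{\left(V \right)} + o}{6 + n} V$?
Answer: $- \frac{29}{422464} \approx -6.8645 \cdot 10^{-5}$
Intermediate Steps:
$H{\left(k \right)} = -8$ ($H{\left(k \right)} = -4 - 4 = -8$)
$E = 81$
$P{\left(n,V \right)} = \frac{2 V}{6 + n}$ ($P{\left(n,V \right)} = - \frac{\frac{-8 + 2}{6 + n} V}{3} = - \frac{- \frac{6}{6 + n} V}{3} = - \frac{\left(-6\right) V \frac{1}{6 + n}}{3} = \frac{2 V}{6 + n}$)
$\frac{1}{-14564 + P{\left(E,-162 \right)}} = \frac{1}{-14564 + 2 \left(-162\right) \frac{1}{6 + 81}} = \frac{1}{-14564 + 2 \left(-162\right) \frac{1}{87}} = \frac{1}{-14564 - \frac{108}{29}} = \frac{1}{- \frac{422464}{29}} = - \frac{29}{422464}$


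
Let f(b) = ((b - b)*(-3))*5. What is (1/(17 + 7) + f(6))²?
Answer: 1/576 ≈ 0.0017361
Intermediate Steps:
f(b) = 0 (f(b) = (0*(-3))*5 = 0*5 = 0)
(1/(17 + 7) + f(6))² = (1/(17 + 7) + 0)² = (1/24 + 0)² = (1/24)² = 1/576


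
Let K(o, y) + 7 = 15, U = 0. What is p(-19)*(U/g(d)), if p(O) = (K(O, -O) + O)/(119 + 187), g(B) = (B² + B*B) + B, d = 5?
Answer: 0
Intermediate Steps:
K(o, y) = 8 (K(o, y) = -7 + 15 = 8)
g(B) = B + 2*B² (g(B) = (B² + B²) + B = 2*B² + B = B + 2*B²)
p(O) = 4/153 + O/306 (p(O) = (8 + O)/(119 + 187) = (8 + O)/306 = (8 + O)*(1/306) = 4/153 + O/306)
p(-19)*(U/g(d)) = (4/153 + (1/306)*(-19))*(0/((5*(1 + 2*5)))) = (4/153 - 19/306)*(0/((5*(1 + 10)))) = -0/(5*11) = -0/55 = -11/306*0 = 0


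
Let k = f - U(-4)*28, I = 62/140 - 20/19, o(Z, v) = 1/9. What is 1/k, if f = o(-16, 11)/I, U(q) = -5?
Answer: 7299/1020530 ≈ 0.0071522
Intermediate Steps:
o(Z, v) = ⅑
I = -811/1330 (I = 62*(1/140) - 20*1/19 = 31/70 - 20/19 = -811/1330 ≈ -0.60977)
f = -1330/7299 (f = 1/(9*(-811/1330)) = (⅑)*(-1330/811) = -1330/7299 ≈ -0.18222)
k = 1020530/7299 (k = -1330/7299 - (-5)*28 = -1330/7299 - 1*(-140) = -1330/7299 + 140 = 1020530/7299 ≈ 139.82)
1/k = 1/(1020530/7299) = 7299/1020530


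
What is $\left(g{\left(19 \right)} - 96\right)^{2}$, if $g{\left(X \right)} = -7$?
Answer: $10609$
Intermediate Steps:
$\left(g{\left(19 \right)} - 96\right)^{2} = \left(-7 - 96\right)^{2} = \left(-103\right)^{2} = 10609$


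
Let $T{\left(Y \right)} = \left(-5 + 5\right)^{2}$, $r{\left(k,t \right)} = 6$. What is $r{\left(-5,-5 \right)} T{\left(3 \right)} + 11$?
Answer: $11$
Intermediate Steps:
$T{\left(Y \right)} = 0$ ($T{\left(Y \right)} = 0^{2} = 0$)
$r{\left(-5,-5 \right)} T{\left(3 \right)} + 11 = 6 \cdot 0 + 11 = 0 + 11 = 11$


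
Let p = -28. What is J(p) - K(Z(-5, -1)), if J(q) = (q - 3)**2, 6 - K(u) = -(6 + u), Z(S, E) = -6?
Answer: 955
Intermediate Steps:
K(u) = 12 + u (K(u) = 6 - (-1)*(6 + u) = 6 - (-6 - u) = 6 + (6 + u) = 12 + u)
J(q) = (-3 + q)**2
J(p) - K(Z(-5, -1)) = (-3 - 28)**2 - (12 - 6) = (-31)**2 - 1*6 = 961 - 6 = 955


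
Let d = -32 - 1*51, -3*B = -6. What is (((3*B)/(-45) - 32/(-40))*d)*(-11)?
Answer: 1826/3 ≈ 608.67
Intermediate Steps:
B = 2 (B = -⅓*(-6) = 2)
d = -83 (d = -32 - 51 = -83)
(((3*B)/(-45) - 32/(-40))*d)*(-11) = (((3*2)/(-45) - 32/(-40))*(-83))*(-11) = ((6*(-1/45) - 32*(-1/40))*(-83))*(-11) = ((-2/15 + ⅘)*(-83))*(-11) = ((⅔)*(-83))*(-11) = -166/3*(-11) = 1826/3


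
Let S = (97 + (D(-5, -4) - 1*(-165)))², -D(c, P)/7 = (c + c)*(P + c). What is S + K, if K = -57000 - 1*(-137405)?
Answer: 215829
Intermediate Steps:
D(c, P) = -14*c*(P + c) (D(c, P) = -7*(c + c)*(P + c) = -7*2*c*(P + c) = -14*c*(P + c))
K = 80405 (K = -57000 + 137405 = 80405)
S = 135424 (S = (97 + (-14*(-5)*(-4 - 5) - 1*(-165)))² = (97 + (-14*(-5)*(-9) + 165))² = (97 + (-630 + 165))² = (97 - 465)² = (-368)² = 135424)
S + K = 135424 + 80405 = 215829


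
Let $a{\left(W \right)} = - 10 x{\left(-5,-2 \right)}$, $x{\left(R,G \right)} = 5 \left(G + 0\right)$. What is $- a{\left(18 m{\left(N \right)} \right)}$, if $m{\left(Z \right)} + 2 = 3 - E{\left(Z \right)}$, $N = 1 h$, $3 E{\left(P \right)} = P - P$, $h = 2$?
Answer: $-100$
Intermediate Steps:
$x{\left(R,G \right)} = 5 G$
$E{\left(P \right)} = 0$ ($E{\left(P \right)} = \frac{P - P}{3} = \frac{1}{3} \cdot 0 = 0$)
$N = 2$ ($N = 1 \cdot 2 = 2$)
$m{\left(Z \right)} = 1$ ($m{\left(Z \right)} = -2 + \left(3 - 0\right) = -2 + \left(3 + 0\right) = -2 + 3 = 1$)
$a{\left(W \right)} = 100$ ($a{\left(W \right)} = - 10 \cdot 5 \left(-2\right) = \left(-10\right) \left(-10\right) = 100$)
$- a{\left(18 m{\left(N \right)} \right)} = \left(-1\right) 100 = -100$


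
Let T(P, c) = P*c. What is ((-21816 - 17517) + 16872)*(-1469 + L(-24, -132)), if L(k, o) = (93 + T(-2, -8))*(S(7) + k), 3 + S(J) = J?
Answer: 81960189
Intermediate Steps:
S(J) = -3 + J
L(k, o) = 436 + 109*k (L(k, o) = (93 - 2*(-8))*((-3 + 7) + k) = (93 + 16)*(4 + k) = 109*(4 + k) = 436 + 109*k)
((-21816 - 17517) + 16872)*(-1469 + L(-24, -132)) = ((-21816 - 17517) + 16872)*(-1469 + (436 + 109*(-24))) = (-39333 + 16872)*(-1469 + (436 - 2616)) = -22461*(-1469 - 2180) = -22461*(-3649) = 81960189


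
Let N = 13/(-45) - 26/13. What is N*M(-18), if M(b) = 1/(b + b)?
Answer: 103/1620 ≈ 0.063580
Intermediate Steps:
M(b) = 1/(2*b)
N = -103/45 (N = 13*(-1/45) - 26*1/13 = -13/45 - 2 = -103/45 ≈ -2.2889)
N*M(-18) = -103/(90*(-18)) = -103*(-1)/(90*18) = -103/45*(-1/36) = 103/1620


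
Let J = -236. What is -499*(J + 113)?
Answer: 61377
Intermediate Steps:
-499*(J + 113) = -499*(-236 + 113) = -499*(-123) = 61377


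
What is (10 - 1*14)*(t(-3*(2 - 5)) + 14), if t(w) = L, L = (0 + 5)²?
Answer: -156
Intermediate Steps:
L = 25 (L = 5² = 25)
t(w) = 25
(10 - 1*14)*(t(-3*(2 - 5)) + 14) = (10 - 1*14)*(25 + 14) = (10 - 14)*39 = -4*39 = -156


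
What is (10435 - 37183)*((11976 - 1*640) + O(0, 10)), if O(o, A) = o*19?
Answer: -303215328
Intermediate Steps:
O(o, A) = 19*o
(10435 - 37183)*((11976 - 1*640) + O(0, 10)) = (10435 - 37183)*((11976 - 1*640) + 19*0) = -26748*((11976 - 640) + 0) = -26748*(11336 + 0) = -26748*11336 = -303215328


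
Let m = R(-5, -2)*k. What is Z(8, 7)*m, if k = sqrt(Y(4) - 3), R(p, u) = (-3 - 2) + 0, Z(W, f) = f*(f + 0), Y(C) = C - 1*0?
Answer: -245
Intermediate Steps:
Y(C) = C (Y(C) = C + 0 = C)
Z(W, f) = f**2 (Z(W, f) = f*f = f**2)
R(p, u) = -5 (R(p, u) = -5 + 0 = -5)
k = 1 (k = sqrt(4 - 3) = sqrt(1) = 1)
m = -5 (m = -5*1 = -5)
Z(8, 7)*m = 7**2*(-5) = 49*(-5) = -245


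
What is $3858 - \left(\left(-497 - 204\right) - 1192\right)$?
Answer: $5751$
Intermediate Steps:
$3858 - \left(\left(-497 - 204\right) - 1192\right) = 3858 - \left(-701 - 1192\right) = 3858 - -1893 = 3858 + 1893 = 5751$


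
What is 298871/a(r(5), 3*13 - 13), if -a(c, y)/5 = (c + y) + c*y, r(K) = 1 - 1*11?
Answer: 298871/1220 ≈ 244.98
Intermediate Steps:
r(K) = -10 (r(K) = 1 - 11 = -10)
a(c, y) = -5*c - 5*y - 5*c*y (a(c, y) = -5*((c + y) + c*y) = -5*(c + y + c*y) = -5*c - 5*y - 5*c*y)
298871/a(r(5), 3*13 - 13) = 298871/(-5*(-10) - 5*(3*13 - 13) - 5*(-10)*(3*13 - 13)) = 298871/(50 - 5*(39 - 13) - 5*(-10)*(39 - 13)) = 298871/(50 - 5*26 - 5*(-10)*26) = 298871/(50 - 130 + 1300) = 298871/1220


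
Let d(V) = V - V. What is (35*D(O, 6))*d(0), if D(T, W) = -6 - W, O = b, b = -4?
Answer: 0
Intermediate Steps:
O = -4
d(V) = 0
(35*D(O, 6))*d(0) = (35*(-6 - 1*6))*0 = (35*(-6 - 6))*0 = (35*(-12))*0 = -420*0 = 0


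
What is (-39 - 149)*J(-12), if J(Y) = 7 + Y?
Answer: 940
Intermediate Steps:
(-39 - 149)*J(-12) = (-39 - 149)*(7 - 12) = -188*(-5) = 940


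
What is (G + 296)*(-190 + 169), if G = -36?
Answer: -5460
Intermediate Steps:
(G + 296)*(-190 + 169) = (-36 + 296)*(-190 + 169) = 260*(-21) = -5460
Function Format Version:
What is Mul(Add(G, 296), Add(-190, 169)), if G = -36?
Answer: -5460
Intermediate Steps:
Mul(Add(G, 296), Add(-190, 169)) = Mul(Add(-36, 296), Add(-190, 169)) = Mul(260, -21) = -5460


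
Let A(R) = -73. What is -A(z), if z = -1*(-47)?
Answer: 73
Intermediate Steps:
z = 47
-A(z) = -1*(-73) = 73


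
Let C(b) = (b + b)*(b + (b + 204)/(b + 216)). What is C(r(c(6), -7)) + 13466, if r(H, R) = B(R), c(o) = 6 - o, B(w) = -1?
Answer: 2895214/215 ≈ 13466.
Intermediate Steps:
r(H, R) = -1
C(b) = 2*b*(b + (204 + b)/(216 + b)) (C(b) = (2*b)*(b + (204 + b)/(216 + b)) = 2*b*(b + (204 + b)/(216 + b)))
C(r(c(6), -7)) + 13466 = 2*(-1)*(204 + (-1)² + 217*(-1))/(216 - 1) + 13466 = 2*(-1)*(204 + 1 - 217)/215 + 13466 = 2*(-1)*(1/215)*(-12) + 13466 = 24/215 + 13466 = 2895214/215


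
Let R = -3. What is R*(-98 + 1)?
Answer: 291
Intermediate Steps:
R*(-98 + 1) = -3*(-98 + 1) = -3*(-97) = 291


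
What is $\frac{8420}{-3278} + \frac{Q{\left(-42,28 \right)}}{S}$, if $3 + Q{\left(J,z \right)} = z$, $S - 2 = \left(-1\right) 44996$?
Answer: $- \frac{189465715}{73745166} \approx -2.5692$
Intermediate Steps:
$S = -44994$ ($S = 2 - 44996 = -44994$)
$Q{\left(J,z \right)} = -3 + z$
$\frac{8420}{-3278} + \frac{Q{\left(-42,28 \right)}}{S} = \frac{8420}{-3278} + \frac{-3 + 28}{-44994} = 8420 \left(- \frac{1}{3278}\right) + 25 \left(- \frac{1}{44994}\right) = - \frac{4210}{1639} - \frac{25}{44994} = - \frac{189465715}{73745166}$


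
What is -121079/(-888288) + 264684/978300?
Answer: 9821311297/24139226400 ≈ 0.40686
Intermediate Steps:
-121079/(-888288) + 264684/978300 = -121079*(-1/888288) + 264684*(1/978300) = 121079/888288 + 22057/81525 = 9821311297/24139226400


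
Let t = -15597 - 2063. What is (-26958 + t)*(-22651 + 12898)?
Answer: 435159354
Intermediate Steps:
t = -17660
(-26958 + t)*(-22651 + 12898) = (-26958 - 17660)*(-22651 + 12898) = -44618*(-9753) = 435159354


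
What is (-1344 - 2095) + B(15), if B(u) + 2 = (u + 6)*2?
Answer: -3399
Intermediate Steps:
B(u) = 10 + 2*u (B(u) = -2 + (u + 6)*2 = -2 + (6 + u)*2 = -2 + (12 + 2*u) = 10 + 2*u)
(-1344 - 2095) + B(15) = (-1344 - 2095) + (10 + 2*15) = -3439 + (10 + 30) = -3439 + 40 = -3399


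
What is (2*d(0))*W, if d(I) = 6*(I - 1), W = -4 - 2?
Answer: 72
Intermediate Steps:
W = -6
d(I) = -6 + 6*I (d(I) = 6*(-1 + I) = -6 + 6*I)
(2*d(0))*W = (2*(-6 + 6*0))*(-6) = (2*(-6 + 0))*(-6) = (2*(-6))*(-6) = -12*(-6) = 72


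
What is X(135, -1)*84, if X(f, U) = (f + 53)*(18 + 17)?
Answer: 552720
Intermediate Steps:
X(f, U) = 1855 + 35*f (X(f, U) = (53 + f)*35 = 1855 + 35*f)
X(135, -1)*84 = (1855 + 35*135)*84 = (1855 + 4725)*84 = 6580*84 = 552720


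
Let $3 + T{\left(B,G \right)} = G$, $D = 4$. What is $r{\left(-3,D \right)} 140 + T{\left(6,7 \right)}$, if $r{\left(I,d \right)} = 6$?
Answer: $844$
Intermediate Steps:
$T{\left(B,G \right)} = -3 + G$
$r{\left(-3,D \right)} 140 + T{\left(6,7 \right)} = 6 \cdot 140 + \left(-3 + 7\right) = 840 + 4 = 844$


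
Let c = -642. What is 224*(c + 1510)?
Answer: 194432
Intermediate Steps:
224*(c + 1510) = 224*(-642 + 1510) = 224*868 = 194432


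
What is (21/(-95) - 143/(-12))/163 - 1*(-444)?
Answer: 82517413/185820 ≈ 444.07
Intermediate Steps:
(21/(-95) - 143/(-12))/163 - 1*(-444) = (21*(-1/95) - 143*(-1/12))*(1/163) + 444 = (-21/95 + 143/12)*(1/163) + 444 = (13333/1140)*(1/163) + 444 = 13333/185820 + 444 = 82517413/185820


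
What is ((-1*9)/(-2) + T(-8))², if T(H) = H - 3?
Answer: 169/4 ≈ 42.250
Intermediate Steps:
T(H) = -3 + H
((-1*9)/(-2) + T(-8))² = ((-1*9)/(-2) + (-3 - 8))² = (-½*(-9) - 11)² = (9/2 - 11)² = (-13/2)² = 169/4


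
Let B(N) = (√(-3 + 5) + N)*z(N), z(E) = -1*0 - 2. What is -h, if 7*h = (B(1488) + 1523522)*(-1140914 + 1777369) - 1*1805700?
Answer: -967757298730/7 + 1272910*√2/7 ≈ -1.3825e+11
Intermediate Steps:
z(E) = -2 (z(E) = 0 - 2 = -2)
B(N) = -2*N - 2*√2 (B(N) = (√(-3 + 5) + N)*(-2) = (√2 + N)*(-2) = (N + √2)*(-2) = -2*N - 2*√2)
h = 967757298730/7 - 1272910*√2/7 (h = (((-2*1488 - 2*√2) + 1523522)*(-1140914 + 1777369) - 1*1805700)/7 = (((-2976 - 2*√2) + 1523522)*636455 - 1805700)/7 = ((1520546 - 2*√2)*636455 - 1805700)/7 = ((967759104430 - 1272910*√2) - 1805700)/7 = (967757298730 - 1272910*√2)/7 = 967757298730/7 - 1272910*√2/7 ≈ 1.3825e+11)
-h = -(967757298730/7 - 1272910*√2/7) = -967757298730/7 + 1272910*√2/7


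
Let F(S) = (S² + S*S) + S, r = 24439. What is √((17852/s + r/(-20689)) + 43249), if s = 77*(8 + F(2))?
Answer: 4*√61755623173233605/4779159 ≈ 207.99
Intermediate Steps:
F(S) = S + 2*S² (F(S) = (S² + S²) + S = 2*S² + S = S + 2*S²)
s = 1386 (s = 77*(8 + 2*(1 + 2*2)) = 77*(8 + 2*(1 + 4)) = 77*(8 + 2*5) = 77*(8 + 10) = 77*18 = 1386)
√((17852/s + r/(-20689)) + 43249) = √((17852/1386 + 24439/(-20689)) + 43249) = √((17852*(1/1386) + 24439*(-1/20689)) + 43249) = √((8926/693 - 24439/20689) + 43249) = √(167733787/14337477 + 43249) = √(620249276560/14337477) = 4*√61755623173233605/4779159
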